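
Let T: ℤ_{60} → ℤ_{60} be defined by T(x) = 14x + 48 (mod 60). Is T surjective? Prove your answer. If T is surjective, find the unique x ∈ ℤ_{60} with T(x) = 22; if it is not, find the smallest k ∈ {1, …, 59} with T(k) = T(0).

30

By definition, surjectivity means every element of the codomain has a preimage under T.
Since gcd(14, 60) = 2, we have 14x ≡ 0 (mod 2) for all x, so T(x) ≡ 0 (mod 2).
But 1 ≢ 0 (mod 2), so 1 ∈ ℤ_{60} has no preimage. Hence T is not surjective.
Since T is not surjective, we find the least positive k with T(k) = T(0): this means 14k ≡ 0 (mod 60), i.e. 60 ∣ 14k. Since gcd(14, 60) = 2, dividing through by 2 this holds exactly when 30 ∣ 7k, and as gcd(7, 30) = 1, exactly when 30 ∣ k.
The smallest positive such k is 30.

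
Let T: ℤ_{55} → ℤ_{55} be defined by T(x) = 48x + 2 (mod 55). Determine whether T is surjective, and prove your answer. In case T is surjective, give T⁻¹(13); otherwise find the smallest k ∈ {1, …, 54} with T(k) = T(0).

22

Recall that surjectivity means every element of the codomain has a preimage under T.
Since gcd(48, 55) = 1, 48 is invertible modulo 55. Euclid's algorithm: 55 = 1·48 + 7, 48 = 6·7 + 6, 7 = 1·6 + 1; back-substituting gives 1 = 47·48 − 41·55, so 48⁻¹ ≡ 47 (mod 55).
Then y ↦ 47(y − 2) is a two-sided inverse to T, so every y ∈ ℤ_{55} has a preimage.
Hence T is surjective.
Since T is surjective, we find T⁻¹(13): we need 48x ≡ 13 − 2 ≡ 11 (mod 55). Using 48⁻¹ = 47: x ≡ 47·11 = 517 = 9·55 + 22, so x = 22.
Check: T(22) = 48·22 + 2 = 1058 = 19·55 + 13 ≡ 13 (mod 55).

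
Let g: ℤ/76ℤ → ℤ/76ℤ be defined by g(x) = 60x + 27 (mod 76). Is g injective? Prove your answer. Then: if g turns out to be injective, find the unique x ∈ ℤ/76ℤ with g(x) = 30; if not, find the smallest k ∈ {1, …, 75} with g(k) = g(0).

We have gcd(60, 76) = 4 > 1. Taking s = 0 and t = 19: g(0) = 27 and g(19) = 60·19 + 27 = 1167 ≡ 27 (mod 76).
So g(0) = g(19) while 0 ≠ 19, hence g is not injective.
Since g is not injective, we find the least positive k with g(k) = g(0): this means 60k ≡ 0 (mod 76), i.e. 76 ∣ 60k. Since gcd(60, 76) = 4, dividing through by 4 this holds exactly when 19 ∣ 15k, and as gcd(15, 19) = 1, exactly when 19 ∣ k.
The smallest positive such k is 19.

19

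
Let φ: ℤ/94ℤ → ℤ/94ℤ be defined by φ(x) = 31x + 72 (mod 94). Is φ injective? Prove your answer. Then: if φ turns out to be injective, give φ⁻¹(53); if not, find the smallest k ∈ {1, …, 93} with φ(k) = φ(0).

57

If φ(u) = φ(v), then 31u ≡ 31v (mod 94). Because gcd(31, 94) = 1, we may cancel 31 to get u ≡ v (mod 94).
Therefore φ is injective.
We now compute 31⁻¹ mod 94 explicitly. Euclid's algorithm: 94 = 3·31 + 1; back-substituting gives 1 = 91·31 − 30·94, so 31⁻¹ ≡ 91 (mod 94).
Since φ is injective, we compute φ⁻¹(53): solve 31x + 72 ≡ 53 (mod 94), i.e. 31x ≡ 75 (mod 94).
Multiplying by 31⁻¹ = 91 gives x ≡ 91·75 = 6825 = 72·94 + 57 ≡ 57 (mod 94).
Check: φ(57) = 31·57 + 72 = 1839 = 19·94 + 53 ≡ 53 (mod 94).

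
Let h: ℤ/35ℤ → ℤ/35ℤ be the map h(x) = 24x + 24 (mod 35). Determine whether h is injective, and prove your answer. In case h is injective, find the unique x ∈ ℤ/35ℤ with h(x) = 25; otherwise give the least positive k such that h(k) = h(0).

Recall that h is injective if h(a) = h(b) implies a = b.
If h(a) = h(b), then 24a ≡ 24b (mod 35). Because gcd(24, 35) = 1, we may cancel 24 to get a ≡ b (mod 35).
Therefore h is injective.
We now compute 24⁻¹ mod 35 explicitly. Euclid's algorithm: 35 = 1·24 + 11, 24 = 2·11 + 2, 11 = 5·2 + 1; back-substituting gives 1 = 19·24 − 13·35, so 24⁻¹ ≡ 19 (mod 35).
Since h is injective, we find h⁻¹(25): we need 24x ≡ 25 − 24 ≡ 1 (mod 35). Using 24⁻¹ = 19: x ≡ 19·1 = 19, so x = 19.
Check: h(19) = 24·19 + 24 = 480 = 13·35 + 25 ≡ 25 (mod 35).

19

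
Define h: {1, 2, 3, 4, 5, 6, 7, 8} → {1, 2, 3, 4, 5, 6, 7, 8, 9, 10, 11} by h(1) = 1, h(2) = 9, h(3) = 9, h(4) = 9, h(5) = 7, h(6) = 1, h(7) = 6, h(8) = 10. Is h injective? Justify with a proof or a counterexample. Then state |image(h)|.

h(2) = 9 = h(3) with 2 ≠ 3, so h is not injective.
The image of h is {1, 6, 7, 9, 10}, which has 5 elements.

5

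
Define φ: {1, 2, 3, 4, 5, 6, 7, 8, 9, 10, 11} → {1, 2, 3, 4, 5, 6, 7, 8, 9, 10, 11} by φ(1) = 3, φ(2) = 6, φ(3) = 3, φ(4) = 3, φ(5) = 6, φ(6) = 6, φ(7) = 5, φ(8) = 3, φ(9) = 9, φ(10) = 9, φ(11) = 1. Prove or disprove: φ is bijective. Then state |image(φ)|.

5

φ(1) = 3 = φ(3) with 1 ≠ 3, so φ is not injective, hence not bijective.
The image of φ is {1, 3, 5, 6, 9}, which has 5 elements.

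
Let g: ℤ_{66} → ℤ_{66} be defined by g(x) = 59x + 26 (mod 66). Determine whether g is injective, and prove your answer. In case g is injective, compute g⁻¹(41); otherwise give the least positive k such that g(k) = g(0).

45

Recall that injectivity means: for all s, t in the domain, g(s) = g(t) implies s = t.
Suppose g(s) = g(t) in ℤ_{66}. Then 59s + 26 ≡ 59t + 26 (mod 66), hence 59(s − t) ≡ 0 (mod 66).
Since gcd(59, 66) = 1, 59 is invertible modulo 66, hence s − t ≡ 0 (mod 66), i.e. s = t.
Thus g is injective.
We now compute 59⁻¹ mod 66 explicitly. Euclid's algorithm: 66 = 1·59 + 7, 59 = 8·7 + 3, 7 = 2·3 + 1; back-substituting gives 1 = 47·59 − 42·66, so 59⁻¹ ≡ 47 (mod 66).
Since g is injective, we compute g⁻¹(41): solve 59x + 26 ≡ 41 (mod 66), i.e. 59x ≡ 15 (mod 66).
Multiplying by 59⁻¹ = 47 gives x ≡ 47·15 = 705 = 10·66 + 45 ≡ 45 (mod 66).
Check: g(45) = 59·45 + 26 = 2681 = 40·66 + 41 ≡ 41 (mod 66).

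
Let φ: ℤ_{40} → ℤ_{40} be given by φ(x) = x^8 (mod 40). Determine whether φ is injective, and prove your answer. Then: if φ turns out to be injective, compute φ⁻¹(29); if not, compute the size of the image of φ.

φ(1) = 1^8 = 1.
φ(3): Repeated squaring mod 40: 3^1 ≡ 3, 3^2 ≡ 3² = 9, 3^4 ≡ 9² = 81 ≡ 1, 3^8 ≡ 1² = 1. So 3^8 ≡ 1 (mod 40).
So φ(1) = φ(3) = 1 while 1 ≠ 3, so φ is not injective.
Since φ is not injective, we determine |image(φ)|. Computing x^8 mod 40 for each x (by repeated squaring, reducing mod 40 at every step), the values φ(0), φ(1), …, φ(39) are: 0, 1, 16, 1, 16, 25, 16, 1, 16, 1, 0, 1, 16, 1, 16, 25, 16, 1, 16, 1, 0, 1, 16, 1, 16, 25, 16, 1, 16, 1, 0, 1, 16, 1, 16, 25, 16, 1, 16, 1.
The distinct values are {0, 1, 16, 25}; there are 4 of them.

4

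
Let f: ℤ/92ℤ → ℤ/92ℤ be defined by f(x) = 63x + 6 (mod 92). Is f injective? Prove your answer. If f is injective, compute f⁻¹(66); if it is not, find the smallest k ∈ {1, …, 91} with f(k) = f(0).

36

Suppose f(x_1) = f(x_2) in ℤ/92ℤ. Then 63x_1 + 6 ≡ 63x_2 + 6 (mod 92), so 63(x_1 − x_2) ≡ 0 (mod 92).
Since gcd(63, 92) = 1, 63 is invertible modulo 92, thus x_1 − x_2 ≡ 0 (mod 92), i.e. x_1 = x_2.
Thus f is injective.
We now compute 63⁻¹ mod 92 explicitly. Euclid's algorithm: 92 = 1·63 + 29, 63 = 2·29 + 5, 29 = 5·5 + 4, 5 = 1·4 + 1; back-substituting gives 1 = 19·63 − 13·92, so 63⁻¹ ≡ 19 (mod 92).
Since f is injective, we find f⁻¹(66): we need 63x ≡ 66 − 6 ≡ 60 (mod 92). Using 63⁻¹ = 19: x ≡ 19·60 = 1140 = 12·92 + 36, so x = 36.
Check: f(36) = 63·36 + 6 = 2274 = 24·92 + 66 ≡ 66 (mod 92).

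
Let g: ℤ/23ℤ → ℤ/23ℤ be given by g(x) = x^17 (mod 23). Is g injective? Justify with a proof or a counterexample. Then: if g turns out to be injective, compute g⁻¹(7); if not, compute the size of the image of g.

20

Since 23 is prime, the nonzero elements of ℤ/23ℤ form a cyclic group of order 22.
As gcd(17, 22) = 1, raising to the 17th power is a bijection on this group: if x_1^17 ≡ x_2^17 then (x_1x_2^{−1})^17 = 1, and the only element of order dividing gcd(17, 22) = 1 is 1, so x_1 = x_2.
With g(0) = 0 this makes g injective on all of ℤ/23ℤ, hence bijective (finite equal-size domain and codomain). In particular g is injective.
Since g is injective, we find the preimage of 7. The inverse of x ↦ x^17 on (ℤ/23ℤ)^× is x ↦ x^13, because 17·13 = 221 = 10·22 + 1 ≡ 1 (mod 22) and x^{22} = 1 for x ≠ 0 (Fermat). So g⁻¹(7) = 7^13 mod 23.
Repeated squaring mod 23: 7^1 ≡ 7, 7^2 ≡ 7² = 49 ≡ 3, 7^4 ≡ 3² = 9, 7^8 ≡ 9² = 81 ≡ 12. Since 13 = 8 + 4 + 1, 7^13 ≡ 12·9·7: 12·9 = 108 ≡ 16, then 16·7 = 112 ≡ 20. So 7^13 ≡ 20 (mod 23).
Hence g⁻¹(7) = 20.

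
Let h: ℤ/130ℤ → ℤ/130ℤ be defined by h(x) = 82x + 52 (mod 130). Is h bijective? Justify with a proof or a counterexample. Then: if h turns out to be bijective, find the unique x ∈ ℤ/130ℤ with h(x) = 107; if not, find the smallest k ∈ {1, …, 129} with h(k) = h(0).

65

Recall: h is injective when h(u) = h(v) forces u = v.
We have gcd(82, 130) = 2 > 1. Taking u = 0 and v = 65: h(0) = 52 and h(65) = 82·65 + 52 = 5382 ≡ 52 (mod 130).
So h(0) = h(65) while 0 ≠ 65, hence h is not injective, hence not bijective.
Since h is not bijective, we find the least positive k with h(k) = h(0): this means 82k ≡ 0 (mod 130), i.e. 130 ∣ 82k. Since gcd(82, 130) = 2, dividing through by 2 this holds exactly when 65 ∣ 41k, and as gcd(41, 65) = 1, exactly when 65 ∣ k.
The smallest positive such k is 65.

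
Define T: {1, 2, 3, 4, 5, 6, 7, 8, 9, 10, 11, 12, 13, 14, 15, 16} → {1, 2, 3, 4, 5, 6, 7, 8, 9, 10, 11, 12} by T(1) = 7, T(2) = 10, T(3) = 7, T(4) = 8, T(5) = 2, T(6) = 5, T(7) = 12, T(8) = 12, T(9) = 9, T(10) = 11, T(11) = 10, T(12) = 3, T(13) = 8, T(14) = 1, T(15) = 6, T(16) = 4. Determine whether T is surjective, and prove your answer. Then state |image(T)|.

12

Every element of the codomain has a preimage: 1 = T(14), 2 = T(5), 3 = T(12), 4 = T(16), 5 = T(6), 6 = T(15), 7 = T(1), 8 = T(4), 9 = T(9), 10 = T(2), 11 = T(10), 12 = T(7).
Thus T is surjective.
The image of T is {1, 2, 3, 4, 5, 6, 7, 8, 9, 10, 11, 12}, which has 12 elements.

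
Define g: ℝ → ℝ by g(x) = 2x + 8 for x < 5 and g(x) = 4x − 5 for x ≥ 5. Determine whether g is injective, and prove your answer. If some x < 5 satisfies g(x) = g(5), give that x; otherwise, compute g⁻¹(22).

Both pieces are strictly increasing (slopes 2 and 4), so each is injective on its own interval.
The left piece maps (−∞, 5) onto (−∞, 18); the right piece maps [5, ∞) onto [15, ∞).
These images overlap. In particular g(5) = 15 (right piece), and solving 2x + 8 = 15 on the left piece gives x = 7/2 < 5.
So g(7/2) = g(5) with 7/2 ≠ 5, and g is not injective. This x = 7/2 is the requested value below 5.

7/2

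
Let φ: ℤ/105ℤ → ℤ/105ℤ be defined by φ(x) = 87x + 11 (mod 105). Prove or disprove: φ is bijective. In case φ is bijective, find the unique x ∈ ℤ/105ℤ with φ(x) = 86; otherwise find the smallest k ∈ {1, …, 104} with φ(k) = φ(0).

We have gcd(87, 105) = 3 > 1. Taking s = 0 and t = 35: φ(0) = 11 and φ(35) = 87·35 + 11 = 3056 ≡ 11 (mod 105).
So φ(0) = φ(35) while 0 ≠ 35, so φ is not injective, hence not bijective.
Since φ is not bijective, we find the least positive k with φ(k) = φ(0): this means 87k ≡ 0 (mod 105), i.e. 105 ∣ 87k. Since gcd(87, 105) = 3, dividing through by 3 this holds exactly when 35 ∣ 29k, and as gcd(29, 35) = 1, exactly when 35 ∣ k.
The smallest positive such k is 35.

35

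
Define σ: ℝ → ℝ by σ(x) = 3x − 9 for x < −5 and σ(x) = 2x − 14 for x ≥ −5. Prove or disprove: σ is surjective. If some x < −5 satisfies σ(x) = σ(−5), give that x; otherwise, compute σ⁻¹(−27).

-6

Both pieces are strictly increasing (slopes 3 and 2), so each is injective on its own interval.
The left piece maps (−∞, −5) onto (−∞, −24); the right piece maps [−5, ∞) onto [−24, ∞).
These images together cover ℝ, so σ is surjective.
Because the two images are disjoint, no x < −5 has σ(x) = σ(−5), so we compute σ⁻¹(−27): −27 lies in (−∞, −24), so solve 3x − 9 = −27: x = (−27 + 9)/3 = −6.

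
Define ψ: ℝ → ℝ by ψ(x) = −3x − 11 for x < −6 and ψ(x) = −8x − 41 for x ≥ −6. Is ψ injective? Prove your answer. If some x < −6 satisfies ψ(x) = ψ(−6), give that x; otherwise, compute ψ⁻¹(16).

-9

Both pieces are strictly decreasing (slopes −3 and −8), so each is injective on its own interval.
The left piece maps (−∞, −6) onto (7, ∞); the right piece maps [−6, ∞) onto (−∞, 7].
These images are disjoint, so no value is attained by both pieces. Hence ψ is injective.
Because the two images are disjoint, no x < −6 has ψ(x) = ψ(−6), so we compute ψ⁻¹(16): 16 lies in (7, ∞), so solve −3x − 11 = 16: x = (16 + 11)/(−3) = −9.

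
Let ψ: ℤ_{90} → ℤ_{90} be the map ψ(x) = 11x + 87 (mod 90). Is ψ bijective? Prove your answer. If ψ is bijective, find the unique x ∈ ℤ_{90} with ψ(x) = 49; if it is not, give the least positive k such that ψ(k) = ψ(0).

62

Recall that ψ is injective when ψ(s) = ψ(t) forces s = t.
Suppose ψ(s) = ψ(t) in ℤ_{90}. Then 11s + 87 ≡ 11t + 87 (mod 90), thus 11(s − t) ≡ 0 (mod 90).
Since gcd(11, 90) = 1, 11 is invertible modulo 90, so s − t ≡ 0 (mod 90), i.e. s = t.
We now compute 11⁻¹ mod 90 explicitly. Euclid's algorithm: 90 = 8·11 + 2, 11 = 5·2 + 1; back-substituting gives 1 = 41·11 − 5·90, so 11⁻¹ ≡ 41 (mod 90).
Then y ↦ 41(y − 87) is a two-sided inverse to ψ, so every y ∈ ℤ_{90} has a preimage.
Thus ψ is bijective.
Since ψ is bijective, we compute ψ⁻¹(49): solve 11x + 87 ≡ 49 (mod 90), i.e. 11x ≡ 52 (mod 90).
Multiplying by 11⁻¹ = 41 gives x ≡ 41·52 = 2132 = 23·90 + 62 ≡ 62 (mod 90).
Check: ψ(62) = 11·62 + 87 = 769 = 8·90 + 49 ≡ 49 (mod 90).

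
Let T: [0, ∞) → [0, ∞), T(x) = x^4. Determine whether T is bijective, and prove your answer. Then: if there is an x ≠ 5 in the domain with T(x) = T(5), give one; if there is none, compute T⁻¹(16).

2

On [0, ∞), x ↦ x^4 is strictly increasing (injective) and for any y ∈ [0, ∞) the 4th root y^{1/4} lies in [0, ∞) (surjective). So T is bijective.
Since x ↦ x^4 is strictly increasing on [0, ∞), it is injective there, so no x ≠ 5 in the domain has T(x) = T(5). We therefore compute T⁻¹(16) = 16^{1/4} = 2 (indeed 2^4 = 16).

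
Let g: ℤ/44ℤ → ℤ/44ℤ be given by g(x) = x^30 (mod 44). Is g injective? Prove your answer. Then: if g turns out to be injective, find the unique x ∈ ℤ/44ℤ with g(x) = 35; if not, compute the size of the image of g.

g(1) = 1^30 = 1.
g(3): Repeated squaring mod 44: 3^1 ≡ 3, 3^2 ≡ 3² = 9, 3^4 ≡ 9² = 81 ≡ 37, 3^8 ≡ 37² = 1369 ≡ 5, 3^16 ≡ 5² = 25. Since 30 = 16 + 8 + 4 + 2, 3^30 ≡ 25·5·37·9: 25·5 = 125 ≡ 37, then 37·37 = 1369 ≡ 5, then 5·9 = 45 ≡ 1. So 3^30 ≡ 1 (mod 44).
So g(1) = g(3) = 1 while 1 ≠ 3, thus g is not injective.
Since g is not injective, we determine |image(g)|. Computing x^30 mod 44 for each x (by repeated squaring, reducing mod 44 at every step), the values g(0), g(1), …, g(43) are: 0, 1, 12, 1, 12, 1, 12, 1, 12, 1, 12, 33, 12, 1, 12, 1, 12, 1, 12, 1, 12, 1, 0, 1, 12, 1, 12, 1, 12, 1, 12, 1, 12, 33, 12, 1, 12, 1, 12, 1, 12, 1, 12, 1.
The distinct values are {0, 1, 12, 33}; there are 4 of them.

4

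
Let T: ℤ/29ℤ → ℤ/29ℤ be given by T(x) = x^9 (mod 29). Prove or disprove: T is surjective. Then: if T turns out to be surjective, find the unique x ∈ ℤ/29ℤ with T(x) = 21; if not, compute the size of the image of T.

Since 29 is prime, the nonzero elements of ℤ/29ℤ form a cyclic group of order 28.
As gcd(9, 28) = 1, raising to the 9th power is a bijection on this group: if u^9 ≡ v^9 then (uv^{−1})^9 = 1, and the only element of order dividing gcd(9, 28) = 1 is 1, so u = v.
With T(0) = 0 this makes T injective on all of ℤ/29ℤ, hence bijective (finite equal-size domain and codomain). In particular T is surjective.
Since T is surjective, we find the preimage of 21. The inverse of x ↦ x^9 on (ℤ/29ℤ)^× is x ↦ x^25, because 9·25 = 225 = 8·28 + 1 ≡ 1 (mod 28) and x^{28} = 1 for x ≠ 0 (Fermat). So T⁻¹(21) = 21^25 mod 29.
Repeated squaring mod 29: 21^1 ≡ 21, 21^2 ≡ 21² = 441 ≡ 6, 21^4 ≡ 6² = 36 ≡ 7, 21^8 ≡ 7² = 49 ≡ 20, 21^16 ≡ 20² = 400 ≡ 23. Since 25 = 16 + 8 + 1, 21^25 ≡ 23·20·21: 23·20 = 460 ≡ 25, then 25·21 = 525 ≡ 3. So 21^25 ≡ 3 (mod 29).
Hence T⁻¹(21) = 3.

3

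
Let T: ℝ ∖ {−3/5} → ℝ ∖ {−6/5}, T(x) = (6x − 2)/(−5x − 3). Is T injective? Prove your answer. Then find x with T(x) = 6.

-4/9

Suppose T(x_1) = T(x_2). Cross-multiplying: (6x_1 − 2)(−5x_2 − 3) = (6x_2 − 2)(−5x_1 − 3).
Expanding both sides and cancelling the symmetric terms leaves −28·(x_1 − x_2) = 0. Since −28 ≠ 0, x_1 = x_2. Thus T is injective.
Solving T(x) = 6: cross-multiplying gives 6x − 2 = 6(−5x − 3), which rearranges to 36x = −16, so x = −4/9.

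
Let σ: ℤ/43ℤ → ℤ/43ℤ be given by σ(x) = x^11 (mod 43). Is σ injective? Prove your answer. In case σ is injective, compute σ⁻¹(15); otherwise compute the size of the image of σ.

10

Since 43 is prime, the nonzero elements of ℤ/43ℤ form a cyclic group of order 42.
As gcd(11, 42) = 1, raising to the 11th power is a bijection on this group: if a^11 ≡ b^11 then (ab^{−1})^11 = 1, and the only element of order dividing gcd(11, 42) = 1 is 1, so a = b.
With σ(0) = 0 this makes σ injective on all of ℤ/43ℤ, hence bijective (finite equal-size domain and codomain). In particular σ is injective.
Since σ is injective, we find the preimage of 15. The inverse of x ↦ x^11 on (ℤ/43ℤ)^× is x ↦ x^23, because 11·23 = 253 = 6·42 + 1 ≡ 1 (mod 42) and x^{42} = 1 for x ≠ 0 (Fermat). So σ⁻¹(15) = 15^23 mod 43.
Repeated squaring mod 43: 15^1 ≡ 15, 15^2 ≡ 15² = 225 ≡ 10, 15^4 ≡ 10² = 100 ≡ 14, 15^8 ≡ 14² = 196 ≡ 24, 15^16 ≡ 24² = 576 ≡ 17. Since 23 = 16 + 4 + 2 + 1, 15^23 ≡ 17·14·10·15: 17·14 = 238 ≡ 23, then 23·10 = 230 ≡ 15, then 15·15 = 225 ≡ 10. So 15^23 ≡ 10 (mod 43).
Hence σ⁻¹(15) = 10.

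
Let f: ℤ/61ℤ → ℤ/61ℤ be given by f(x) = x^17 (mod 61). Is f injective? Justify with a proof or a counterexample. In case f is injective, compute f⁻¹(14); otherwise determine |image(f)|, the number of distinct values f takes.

48

Since 61 is prime, the nonzero elements of ℤ/61ℤ form a cyclic group of order 60.
As gcd(17, 60) = 1, raising to the 17th power is a bijection on this group: if u^17 ≡ v^17 then (uv^{−1})^17 = 1, and the only element of order dividing gcd(17, 60) = 1 is 1, so u = v.
With f(0) = 0 this makes f injective on all of ℤ/61ℤ, hence bijective (finite equal-size domain and codomain). In particular f is injective.
Since f is injective, we find the preimage of 14. The inverse of x ↦ x^17 on (ℤ/61ℤ)^× is x ↦ x^53, because 17·53 = 901 = 15·60 + 1 ≡ 1 (mod 60) and x^{60} = 1 for x ≠ 0 (Fermat). So f⁻¹(14) = 14^53 mod 61.
Repeated squaring mod 61: 14^1 ≡ 14, 14^2 ≡ 14² = 196 ≡ 13, 14^4 ≡ 13² = 169 ≡ 47, 14^8 ≡ 47² = 2209 ≡ 13, 14^16 ≡ 13² = 169 ≡ 47, 14^32 ≡ 47² = 2209 ≡ 13. Since 53 = 32 + 16 + 4 + 1, 14^53 ≡ 13·47·47·14: 13·47 = 611 ≡ 1, then 1·47 = 47, then 47·14 = 658 ≡ 48. So 14^53 ≡ 48 (mod 61).
Hence f⁻¹(14) = 48.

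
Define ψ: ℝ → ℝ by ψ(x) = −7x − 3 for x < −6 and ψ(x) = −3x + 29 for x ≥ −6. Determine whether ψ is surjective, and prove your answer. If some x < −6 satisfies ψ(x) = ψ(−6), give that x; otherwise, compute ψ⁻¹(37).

-50/7

Both pieces are strictly decreasing (slopes −7 and −3), so each is injective on its own interval.
The left piece maps (−∞, −6) onto (39, ∞); the right piece maps [−6, ∞) onto (−∞, 47].
The union (39, ∞) ∪ (−∞, 47] covers ℝ, so ψ is surjective.
For the follow-up: the images overlap, so an x < −6 with ψ(x) = ψ(−6) exists. ψ(−6) = 47; solving −7x − 3 = 47 for x < −6 gives x = (47 + 3)/(−7) = −50/7.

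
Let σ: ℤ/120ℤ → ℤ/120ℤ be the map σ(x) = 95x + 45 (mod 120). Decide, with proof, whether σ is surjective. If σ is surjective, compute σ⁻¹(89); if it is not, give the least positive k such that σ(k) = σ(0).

Since gcd(95, 120) = 5, we have 95x ≡ 0 (mod 5) for all x, so σ(x) ≡ 0 (mod 5).
But 1 ≢ 0 (mod 5), so 1 ∈ ℤ/120ℤ has no preimage. Therefore σ is not surjective.
Since σ is not surjective, we find the least positive k with σ(k) = σ(0): this means 95k ≡ 0 (mod 120), i.e. 120 ∣ 95k. Since gcd(95, 120) = 5, dividing through by 5 this holds exactly when 24 ∣ 19k, and as gcd(19, 24) = 1, exactly when 24 ∣ k.
The smallest positive such k is 24.

24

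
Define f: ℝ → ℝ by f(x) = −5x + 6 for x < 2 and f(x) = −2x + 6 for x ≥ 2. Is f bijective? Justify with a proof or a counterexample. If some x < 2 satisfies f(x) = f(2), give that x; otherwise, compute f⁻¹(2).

Both pieces are strictly decreasing (slopes −5 and −2), so each is injective on its own interval.
The left piece maps (−∞, 2) onto (−4, ∞); the right piece maps [2, ∞) onto (−∞, 2].
These images overlap. In particular f(2) = 2 (right piece), and solving −5x + 6 = 2 on the left piece gives x = 4/5 < 2.
So f(4/5) = f(2) with 4/5 ≠ 2, and f is not injective, hence not bijective. This x = 4/5 is the requested value below 2.

4/5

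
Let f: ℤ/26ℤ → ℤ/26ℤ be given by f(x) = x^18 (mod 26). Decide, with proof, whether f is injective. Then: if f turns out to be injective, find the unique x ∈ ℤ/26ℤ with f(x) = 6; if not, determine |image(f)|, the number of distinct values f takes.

f(1) = 1^18 = 1.
f(3): Repeated squaring mod 26: 3^1 ≡ 3, 3^2 ≡ 3² = 9, 3^4 ≡ 9² = 81 ≡ 3, 3^8 ≡ 3² = 9, 3^16 ≡ 9² = 81 ≡ 3. Since 18 = 16 + 2, 3^18 ≡ 3·9: 3·9 = 27 ≡ 1. So 3^18 ≡ 1 (mod 26).
So f(1) = f(3) = 1 while 1 ≠ 3, thus f is not injective.
Since f is not injective, we determine |image(f)|. Computing x^18 mod 26 for each x (by repeated squaring, reducing mod 26 at every step), the values f(0), f(1), …, f(25) are: 0, 1, 12, 1, 14, 25, 12, 25, 12, 1, 14, 25, 14, 13, 14, 25, 14, 1, 12, 25, 12, 25, 14, 1, 12, 1.
The distinct values are {0, 1, 12, 13, 14, 25}; there are 6 of them.

6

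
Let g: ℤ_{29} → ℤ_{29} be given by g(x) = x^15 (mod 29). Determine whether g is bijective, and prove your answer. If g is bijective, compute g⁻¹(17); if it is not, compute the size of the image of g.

12

Since 29 is prime, the nonzero elements of ℤ_{29} form a cyclic group of order 28.
As gcd(15, 28) = 1, raising to the 15th power is a bijection on this group: if u^15 ≡ v^15 then (uv^{−1})^15 = 1, and the only element of order dividing gcd(15, 28) = 1 is 1, so u = v.
With g(0) = 0 this makes g injective on all of ℤ_{29}, hence bijective (finite equal-size domain and codomain). In particular g is bijective.
Since g is bijective, we find the preimage of 17. The inverse of x ↦ x^15 on (ℤ_{29})^× is x ↦ x^15, because 15·15 = 225 = 8·28 + 1 ≡ 1 (mod 28) and x^{28} = 1 for x ≠ 0 (Fermat). So g⁻¹(17) = 17^15 mod 29.
Repeated squaring mod 29: 17^1 ≡ 17, 17^2 ≡ 17² = 289 ≡ 28, 17^4 ≡ 28² = 784 ≡ 1, 17^8 ≡ 1² = 1. Since 15 = 8 + 4 + 2 + 1, 17^15 ≡ 1·1·28·17: 1·1 = 1, then 1·28 = 28, then 28·17 = 476 ≡ 12. So 17^15 ≡ 12 (mod 29).
Hence g⁻¹(17) = 12.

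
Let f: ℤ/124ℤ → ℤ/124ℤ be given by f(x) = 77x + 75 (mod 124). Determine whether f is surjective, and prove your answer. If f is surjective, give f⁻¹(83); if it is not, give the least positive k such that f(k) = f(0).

108

By definition, f is surjective if every y in the codomain equals f(x) for some x in the domain.
Since gcd(77, 124) = 1, 77 is invertible modulo 124. Euclid's algorithm: 124 = 1·77 + 47, 77 = 1·47 + 30, 47 = 1·30 + 17, 30 = 1·17 + 13, 17 = 1·13 + 4, 13 = 3·4 + 1; back-substituting gives 1 = 29·77 − 18·124, so 77⁻¹ ≡ 29 (mod 124).
Then y ↦ 29(y − 75) is a two-sided inverse to f, so every y ∈ ℤ/124ℤ has a preimage.
Thus f is surjective.
Since f is surjective, we find f⁻¹(83): we need 77x ≡ 83 − 75 ≡ 8 (mod 124). Using 77⁻¹ = 29: x ≡ 29·8 = 232 = 1·124 + 108, so x = 108.
Check: f(108) = 77·108 + 75 = 8391 = 67·124 + 83 ≡ 83 (mod 124).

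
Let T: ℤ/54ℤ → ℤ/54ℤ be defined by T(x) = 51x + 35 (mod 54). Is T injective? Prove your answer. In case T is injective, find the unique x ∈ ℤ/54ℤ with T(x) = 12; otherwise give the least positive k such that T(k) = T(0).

Recall: T is injective if T(u) = T(v) implies u = v.
We have gcd(51, 54) = 3 > 1. Taking u = 0 and v = 18: T(0) = 35 and T(18) = 51·18 + 35 = 953 ≡ 35 (mod 54).
So T(0) = T(18) while 0 ≠ 18, so T is not injective.
Since T is not injective, we find the least positive k with T(k) = T(0): this means 51k ≡ 0 (mod 54), i.e. 54 ∣ 51k. Since gcd(51, 54) = 3, dividing through by 3 this holds exactly when 18 ∣ 17k, and as gcd(17, 18) = 1, exactly when 18 ∣ k.
The smallest positive such k is 18.

18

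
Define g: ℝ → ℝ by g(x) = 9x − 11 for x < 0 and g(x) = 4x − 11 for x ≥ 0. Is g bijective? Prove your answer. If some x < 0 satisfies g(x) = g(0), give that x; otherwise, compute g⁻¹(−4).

Both pieces are strictly increasing (slopes 9 and 4), so each is injective on its own interval.
The left piece maps (−∞, 0) onto (−∞, −11); the right piece maps [0, ∞) onto [−11, ∞).
Since −11 = −11, the images partition ℝ: g is injective and surjective, hence bijective.
Because the two images are disjoint, no x < 0 has g(x) = g(0), so we compute g⁻¹(−4): −4 lies in [−11, ∞), so solve 4x − 11 = −4: x = (−4 + 11)/4 = 7/4.

7/4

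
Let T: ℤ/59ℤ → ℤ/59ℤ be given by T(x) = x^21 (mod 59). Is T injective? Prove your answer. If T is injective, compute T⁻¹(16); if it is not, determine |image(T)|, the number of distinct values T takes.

41

Since 59 is prime, the nonzero elements of ℤ/59ℤ form a cyclic group of order 58.
As gcd(21, 58) = 1, raising to the 21st power is a bijection on this group: if s^21 ≡ t^21 then (st^{−1})^21 = 1, and the only element of order dividing gcd(21, 58) = 1 is 1, so s = t.
With T(0) = 0 this makes T injective on all of ℤ/59ℤ, hence bijective (finite equal-size domain and codomain). In particular T is injective.
Since T is injective, we find the preimage of 16. The inverse of x ↦ x^21 on (ℤ/59ℤ)^× is x ↦ x^47, because 21·47 = 987 = 17·58 + 1 ≡ 1 (mod 58) and x^{58} = 1 for x ≠ 0 (Fermat). So T⁻¹(16) = 16^47 mod 59.
Repeated squaring mod 59: 16^1 ≡ 16, 16^2 ≡ 16² = 256 ≡ 20, 16^4 ≡ 20² = 400 ≡ 46, 16^8 ≡ 46² = 2116 ≡ 51, 16^16 ≡ 51² = 2601 ≡ 5, 16^32 ≡ 5² = 25. Since 47 = 32 + 8 + 4 + 2 + 1, 16^47 ≡ 25·51·46·20·16: 25·51 = 1275 ≡ 36, then 36·46 = 1656 ≡ 4, then 4·20 = 80 ≡ 21, then 21·16 = 336 ≡ 41. So 16^47 ≡ 41 (mod 59).
Hence T⁻¹(16) = 41.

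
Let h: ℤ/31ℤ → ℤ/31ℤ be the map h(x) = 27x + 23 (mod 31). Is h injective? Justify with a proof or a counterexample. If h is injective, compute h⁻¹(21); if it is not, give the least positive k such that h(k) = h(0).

16

Recall: h is injective when h(s) = h(t) forces s = t.
Suppose h(s) = h(t) in ℤ/31ℤ. Then 27s + 23 ≡ 27t + 23 (mod 31), so 27(s − t) ≡ 0 (mod 31).
Since gcd(27, 31) = 1, 27 is invertible modulo 31, hence s − t ≡ 0 (mod 31), i.e. s = t.
Hence h is injective.
We now compute 27⁻¹ mod 31 explicitly. Euclid's algorithm: 31 = 1·27 + 4, 27 = 6·4 + 3, 4 = 1·3 + 1; back-substituting gives 1 = 23·27 − 20·31, so 27⁻¹ ≡ 23 (mod 31).
Since h is injective, we find h⁻¹(21): we need 27x ≡ 21 − 23 ≡ 29 (mod 31). Using 27⁻¹ = 23: x ≡ 23·29 = 667 = 21·31 + 16, so x = 16.
Check: h(16) = 27·16 + 23 = 455 = 14·31 + 21 ≡ 21 (mod 31).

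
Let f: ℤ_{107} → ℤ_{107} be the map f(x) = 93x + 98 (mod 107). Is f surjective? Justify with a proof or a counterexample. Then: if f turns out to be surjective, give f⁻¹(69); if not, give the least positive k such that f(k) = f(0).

By definition, surjectivity means every element of the codomain has a preimage under f.
Since gcd(93, 107) = 1, 93 is invertible modulo 107. Euclid's algorithm: 107 = 1·93 + 14, 93 = 6·14 + 9, 14 = 1·9 + 5, 9 = 1·5 + 4, 5 = 1·4 + 1; back-substituting gives 1 = 84·93 − 73·107, so 93⁻¹ ≡ 84 (mod 107).
For any y ∈ ℤ_{107}, x = 84(y − 98) mod 107 satisfies f(x) = 93·84(y − 98) + 98 ≡ y (since 93·84 ≡ 1 mod 107). So every y has a preimage.
Thus f is surjective.
Since f is surjective, we compute f⁻¹(69): solve 93x + 98 ≡ 69 (mod 107), i.e. 93x ≡ 78 (mod 107).
Multiplying by 93⁻¹ = 84 gives x ≡ 84·78 = 6552 = 61·107 + 25 ≡ 25 (mod 107).
Check: f(25) = 93·25 + 98 = 2423 = 22·107 + 69 ≡ 69 (mod 107).

25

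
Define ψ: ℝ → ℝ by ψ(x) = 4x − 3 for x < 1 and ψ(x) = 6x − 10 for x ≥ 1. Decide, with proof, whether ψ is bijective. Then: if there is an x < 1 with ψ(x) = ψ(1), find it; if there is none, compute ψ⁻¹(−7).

Both pieces are strictly increasing (slopes 4 and 6), so each is injective on its own interval.
The left piece maps (−∞, 1) onto (−∞, 1); the right piece maps [1, ∞) onto [−4, ∞).
These images overlap. In particular ψ(1) = −4 (right piece), and solving 4x − 3 = −4 on the left piece gives x = −1/4 < 1.
So ψ(−1/4) = ψ(1) with −1/4 ≠ 1, and ψ is not injective, hence not bijective. This x = −1/4 is the requested value below 1.

-1/4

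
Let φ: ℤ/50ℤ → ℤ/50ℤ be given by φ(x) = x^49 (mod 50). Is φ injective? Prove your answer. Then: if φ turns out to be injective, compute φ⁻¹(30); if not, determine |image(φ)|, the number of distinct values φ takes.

φ(0) = 0^49 = 0.
φ(10): Repeated squaring mod 50: 10^1 ≡ 10, 10^2 ≡ 10² = 100 ≡ 0, 10^4 ≡ 0² = 0, 10^8 ≡ 0² = 0, 10^16 ≡ 0² = 0, 10^32 ≡ 0² = 0. Since 49 = 32 + 16 + 1, 10^49 ≡ 0·0·10: 0·0 = 0, then 0·10 = 0. So 10^49 ≡ 0 (mod 50).
So φ(0) = φ(10) = 0 while 0 ≠ 10, therefore φ is not injective.
Since φ is not injective, we determine |image(φ)|. Computing x^49 mod 50 for each x (by repeated squaring, reducing mod 50 at every step), the values φ(0), φ(1), …, φ(49) are: 0, 1, 12, 33, 44, 25, 46, 7, 28, 39, 0, 41, 2, 23, 34, 25, 36, 47, 18, 29, 0, 31, 42, 13, 24, 25, 26, 37, 8, 19, 0, 21, 32, 3, 14, 25, 16, 27, 48, 9, 0, 11, 22, 43, 4, 25, 6, 17, 38, 49.
The distinct values are {0, 1, 2, 3, 4, 6, 7, 8, 9, 11, 12, 13, 14, 16, 17, 18, 19, 21, 22, 23, 24, 25, 26, 27, 28, 29, 31, 32, 33, 34, 36, 37, 38, 39, 41, 42, 43, 44, 46, 47, 48, 49}; there are 42 of them.

42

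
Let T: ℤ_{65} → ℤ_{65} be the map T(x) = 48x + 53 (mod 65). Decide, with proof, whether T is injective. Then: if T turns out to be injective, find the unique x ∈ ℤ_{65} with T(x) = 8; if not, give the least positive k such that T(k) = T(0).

60

Suppose T(u) = T(v) in ℤ_{65}. Then 48u + 53 ≡ 48v + 53 (mod 65), so 48(u − v) ≡ 0 (mod 65).
Since gcd(48, 65) = 1, 48 is invertible modulo 65, therefore u − v ≡ 0 (mod 65), i.e. u = v.
Therefore T is injective.
We now compute 48⁻¹ mod 65 explicitly. Euclid's algorithm: 65 = 1·48 + 17, 48 = 2·17 + 14, 17 = 1·14 + 3, 14 = 4·3 + 2, 3 = 1·2 + 1; back-substituting gives 1 = 42·48 − 31·65, so 48⁻¹ ≡ 42 (mod 65).
Since T is injective, we find T⁻¹(8): we need 48x ≡ 8 − 53 ≡ 20 (mod 65). Using 48⁻¹ = 42: x ≡ 42·20 = 840 = 12·65 + 60, so x = 60.
Check: T(60) = 48·60 + 53 = 2933 = 45·65 + 8 ≡ 8 (mod 65).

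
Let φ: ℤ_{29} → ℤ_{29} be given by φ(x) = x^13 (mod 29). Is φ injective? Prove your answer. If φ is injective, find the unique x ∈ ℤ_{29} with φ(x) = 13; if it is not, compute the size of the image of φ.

Since 29 is prime, the nonzero elements of ℤ_{29} form a cyclic group of order 28.
As gcd(13, 28) = 1, raising to the 13th power is a bijection on this group: if u^13 ≡ v^13 then (uv^{−1})^13 = 1, and the only element of order dividing gcd(13, 28) = 1 is 1, so u = v.
With φ(0) = 0 this makes φ injective on all of ℤ_{29}, hence bijective (finite equal-size domain and codomain). In particular φ is injective.
Since φ is injective, we find the preimage of 13. The inverse of x ↦ x^13 on (ℤ_{29})^× is x ↦ x^13, because 13·13 = 169 = 6·28 + 1 ≡ 1 (mod 28) and x^{28} = 1 for x ≠ 0 (Fermat). So φ⁻¹(13) = 13^13 mod 29.
Repeated squaring mod 29: 13^1 ≡ 13, 13^2 ≡ 13² = 169 ≡ 24, 13^4 ≡ 24² = 576 ≡ 25, 13^8 ≡ 25² = 625 ≡ 16. Since 13 = 8 + 4 + 1, 13^13 ≡ 16·25·13: 16·25 = 400 ≡ 23, then 23·13 = 299 ≡ 9. So 13^13 ≡ 9 (mod 29).
Hence φ⁻¹(13) = 9.

9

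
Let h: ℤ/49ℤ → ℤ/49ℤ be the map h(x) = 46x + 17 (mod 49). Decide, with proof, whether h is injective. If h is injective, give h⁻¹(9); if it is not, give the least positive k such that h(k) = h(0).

Recall that h is injective when h(u) = h(v) forces u = v.
Suppose h(u) = h(v) in ℤ/49ℤ. Then 46u + 17 ≡ 46v + 17 (mod 49), so 46(u − v) ≡ 0 (mod 49).
Since gcd(46, 49) = 1, 46 is invertible modulo 49, hence u − v ≡ 0 (mod 49), i.e. u = v.
Thus h is injective.
We now compute 46⁻¹ mod 49 explicitly. Euclid's algorithm: 49 = 1·46 + 3, 46 = 15·3 + 1; back-substituting gives 1 = 16·46 − 15·49, so 46⁻¹ ≡ 16 (mod 49).
Since h is injective, we find h⁻¹(9): we need 46x ≡ 9 − 17 ≡ 41 (mod 49). Using 46⁻¹ = 16: x ≡ 16·41 = 656 = 13·49 + 19, so x = 19.
Check: h(19) = 46·19 + 17 = 891 = 18·49 + 9 ≡ 9 (mod 49).

19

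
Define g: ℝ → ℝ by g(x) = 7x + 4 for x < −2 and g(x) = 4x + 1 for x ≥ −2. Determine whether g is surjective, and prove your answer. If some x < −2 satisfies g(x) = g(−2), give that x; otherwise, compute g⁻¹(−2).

Both pieces are strictly increasing (slopes 7 and 4), so each is injective on its own interval.
The left piece maps (−∞, −2) onto (−∞, −10); the right piece maps [−2, ∞) onto [−7, ∞).
The union (−∞, −10) ∪ [−7, ∞) omits the interval between −10 and −7; in particular −10 has no preimage. So g is not surjective.
Because the two images are disjoint, no x < −2 has g(x) = g(−2), so we compute g⁻¹(−2): −2 lies in [−7, ∞), so solve 4x + 1 = −2: x = (−2 − 1)/4 = −3/4.

-3/4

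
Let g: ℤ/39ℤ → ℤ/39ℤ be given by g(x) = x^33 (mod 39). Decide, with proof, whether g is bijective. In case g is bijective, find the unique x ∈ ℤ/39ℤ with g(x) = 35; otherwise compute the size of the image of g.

15

g(2): Repeated squaring mod 39: 2^1 ≡ 2, 2^2 ≡ 2² = 4, 2^4 ≡ 4² = 16, 2^8 ≡ 16² = 256 ≡ 22, 2^16 ≡ 22² = 484 ≡ 16, 2^32 ≡ 16² = 256 ≡ 22. Since 33 = 32 + 1, 2^33 ≡ 22·2: 22·2 = 44 ≡ 5. So 2^33 ≡ 5 (mod 39).
g(5): Repeated squaring mod 39: 5^1 ≡ 5, 5^2 ≡ 5² = 25, 5^4 ≡ 25² = 625 ≡ 1, 5^8 ≡ 1² = 1, 5^16 ≡ 1² = 1, 5^32 ≡ 1² = 1. Since 33 = 32 + 1, 5^33 ≡ 1·5: 1·5 = 5. So 5^33 ≡ 5 (mod 39).
So g(2) = g(5) = 5 while 2 ≠ 5, hence g is not injective, hence not bijective.
Since g is not bijective, we determine |image(g)|. Computing x^33 mod 39 for each x (by repeated squaring, reducing mod 39 at every step), the values g(0), g(1), …, g(38) are: 0, 1, 5, 27, 25, 5, 18, 34, 8, 27, 25, 8, 12, 13, 14, 18, 1, 38, 18, 31, 8, 21, 1, 38, 21, 25, 26, 27, 31, 14, 12, 31, 5, 21, 34, 14, 12, 34, 38.
The distinct values are {0, 1, 5, 8, 12, 13, 14, 18, 21, 25, 26, 27, 31, 34, 38}; there are 15 of them.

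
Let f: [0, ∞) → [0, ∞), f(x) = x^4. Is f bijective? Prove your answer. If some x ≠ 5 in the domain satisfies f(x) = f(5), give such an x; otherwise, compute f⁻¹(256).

4

On [0, ∞), x ↦ x^4 is strictly increasing (injective) and for any y ∈ [0, ∞) the 4th root y^{1/4} lies in [0, ∞) (surjective). So f is bijective.
Since x ↦ x^4 is strictly increasing on [0, ∞), it is injective there, so no x ≠ 5 in the domain has f(x) = f(5). We therefore compute f⁻¹(256) = 256^{1/4} = 4 (indeed 4^4 = 256).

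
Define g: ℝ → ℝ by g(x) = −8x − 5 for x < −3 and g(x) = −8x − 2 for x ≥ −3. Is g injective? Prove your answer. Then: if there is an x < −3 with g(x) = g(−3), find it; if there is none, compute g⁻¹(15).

Both pieces are strictly decreasing (slopes −8 and −8), so each is injective on its own interval.
The left piece maps (−∞, −3) onto (19, ∞); the right piece maps [−3, ∞) onto (−∞, 22].
These images overlap. In particular g(−3) = 22 (right piece), and solving −8x − 5 = 22 on the left piece gives x = −27/8 < −3.
So g(−27/8) = g(−3) with −27/8 ≠ −3, and g is not injective. This x = −27/8 is the requested value below −3.

-27/8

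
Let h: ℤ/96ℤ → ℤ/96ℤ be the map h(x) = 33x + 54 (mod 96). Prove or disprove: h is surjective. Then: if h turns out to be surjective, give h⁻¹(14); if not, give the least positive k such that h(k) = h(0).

32

Since gcd(33, 96) = 3, we have 33x ≡ 0 (mod 3) for all x, so h(x) ≡ 0 (mod 3).
But 1 ≢ 0 (mod 3), so 1 ∈ ℤ/96ℤ has no preimage. Therefore h is not surjective.
Since h is not surjective, we find the least positive k with h(k) = h(0): this means 33k ≡ 0 (mod 96), i.e. 96 ∣ 33k. Since gcd(33, 96) = 3, dividing through by 3 this holds exactly when 32 ∣ 11k, and as gcd(11, 32) = 1, exactly when 32 ∣ k.
The smallest positive such k is 32.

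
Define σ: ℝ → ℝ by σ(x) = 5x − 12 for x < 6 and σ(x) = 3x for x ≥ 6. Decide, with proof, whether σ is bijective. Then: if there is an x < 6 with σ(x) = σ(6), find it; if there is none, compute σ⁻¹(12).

Both pieces are strictly increasing (slopes 5 and 3), so each is injective on its own interval.
The left piece maps (−∞, 6) onto (−∞, 18); the right piece maps [6, ∞) onto [18, ∞).
Since 18 = 18, the images partition ℝ: σ is injective and surjective, hence bijective.
Because the two images are disjoint, no x < 6 has σ(x) = σ(6), so we compute σ⁻¹(12): 12 lies in (−∞, 18), so solve 5x − 12 = 12: x = (12 + 12)/5 = 24/5.

24/5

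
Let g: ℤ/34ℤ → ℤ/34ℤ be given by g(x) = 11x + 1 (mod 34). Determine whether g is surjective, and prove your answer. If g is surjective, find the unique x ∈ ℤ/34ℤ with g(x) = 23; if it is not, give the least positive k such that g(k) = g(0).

Since gcd(11, 34) = 1, 11 is invertible modulo 34. Euclid's algorithm: 34 = 3·11 + 1; back-substituting gives 1 = 31·11 − 10·34, so 11⁻¹ ≡ 31 (mod 34).
Then y ↦ 31(y − 1) is a two-sided inverse to g, so every y ∈ ℤ/34ℤ has a preimage.
Hence g is surjective.
Since g is surjective, we compute g⁻¹(23): solve 11x + 1 ≡ 23 (mod 34), i.e. 11x ≡ 22 (mod 34).
Multiplying by 11⁻¹ = 31 gives x ≡ 31·22 = 682 = 20·34 + 2 ≡ 2 (mod 34).
Check: g(2) = 11·2 + 1 = 23 ≡ 23 (mod 34).

2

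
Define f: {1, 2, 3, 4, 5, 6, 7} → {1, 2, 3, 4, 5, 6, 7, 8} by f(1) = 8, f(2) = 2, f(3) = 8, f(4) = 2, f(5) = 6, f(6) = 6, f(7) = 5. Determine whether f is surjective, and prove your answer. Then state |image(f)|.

4

No element maps to 1, so f is not surjective.
The image of f is {2, 5, 6, 8}, which has 4 elements.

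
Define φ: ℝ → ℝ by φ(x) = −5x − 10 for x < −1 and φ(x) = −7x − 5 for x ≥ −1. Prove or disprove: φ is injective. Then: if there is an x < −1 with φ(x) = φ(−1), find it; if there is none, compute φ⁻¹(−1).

Both pieces are strictly decreasing (slopes −5 and −7), so each is injective on its own interval.
The left piece maps (−∞, −1) onto (−5, ∞); the right piece maps [−1, ∞) onto (−∞, 2].
These images overlap. In particular φ(−1) = 2 (right piece), and solving −5x − 10 = 2 on the left piece gives x = −12/5 < −1.
So φ(−12/5) = φ(−1) with −12/5 ≠ −1, and φ is not injective. This x = −12/5 is the requested value below −1.

-12/5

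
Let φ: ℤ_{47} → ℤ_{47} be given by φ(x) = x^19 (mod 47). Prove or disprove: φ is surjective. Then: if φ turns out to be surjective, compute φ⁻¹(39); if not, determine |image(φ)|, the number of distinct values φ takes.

Since 47 is prime, the nonzero elements of ℤ_{47} form a cyclic group of order 46.
As gcd(19, 46) = 1, raising to the 19th power is a bijection on this group: if s^19 ≡ t^19 then (st^{−1})^19 = 1, and the only element of order dividing gcd(19, 46) = 1 is 1, so s = t.
With φ(0) = 0 this makes φ injective on all of ℤ_{47}, hence bijective (finite equal-size domain and codomain). In particular φ is surjective.
Since φ is surjective, we find the preimage of 39. The inverse of x ↦ x^19 on (ℤ_{47})^× is x ↦ x^17, because 19·17 = 323 = 7·46 + 1 ≡ 1 (mod 46) and x^{46} = 1 for x ≠ 0 (Fermat). So φ⁻¹(39) = 39^17 mod 47.
Repeated squaring mod 47: 39^1 ≡ 39, 39^2 ≡ 39² = 1521 ≡ 17, 39^4 ≡ 17² = 289 ≡ 7, 39^8 ≡ 7² = 49 ≡ 2, 39^16 ≡ 2² = 4. Since 17 = 16 + 1, 39^17 ≡ 4·39: 4·39 = 156 ≡ 15. So 39^17 ≡ 15 (mod 47).
Hence φ⁻¹(39) = 15.

15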